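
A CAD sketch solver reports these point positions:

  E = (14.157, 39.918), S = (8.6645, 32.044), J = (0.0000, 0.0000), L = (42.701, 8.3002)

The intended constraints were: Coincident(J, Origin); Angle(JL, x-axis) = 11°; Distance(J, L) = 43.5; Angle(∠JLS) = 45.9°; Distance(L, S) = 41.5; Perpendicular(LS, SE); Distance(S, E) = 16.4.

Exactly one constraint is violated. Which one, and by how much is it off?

Distance(S, E) = 16.4 — off by 6.80.

J = (0.00, 0.00) ✓; JL at 11.00° ✓; |JL| = 43.50 ✓; ∠JLS = 45.90° ✓; |LS| = 41.50 ✓; ∠(LS, SE) = 90.00° ✓; |SE| = 9.600 ✗.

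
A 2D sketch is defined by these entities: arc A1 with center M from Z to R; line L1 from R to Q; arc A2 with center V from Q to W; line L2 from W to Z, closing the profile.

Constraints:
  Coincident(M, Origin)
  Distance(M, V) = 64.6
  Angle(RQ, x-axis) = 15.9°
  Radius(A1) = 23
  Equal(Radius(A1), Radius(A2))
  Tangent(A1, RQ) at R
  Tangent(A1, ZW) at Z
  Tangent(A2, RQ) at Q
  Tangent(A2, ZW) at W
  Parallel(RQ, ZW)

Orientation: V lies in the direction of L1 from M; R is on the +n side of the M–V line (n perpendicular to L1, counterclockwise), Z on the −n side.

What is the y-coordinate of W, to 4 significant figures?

-4.422

The slot axis is L1's direction at 15.9°, so u = (cos 15.9°, sin 15.9°) = (0.9617, 0.2740) and n = (−sin 15.9°, cos 15.9°) = (-0.2740, 0.9617). M is at the origin and V lies 64.6 along u from M, so V = 64.6·u = (62.13, 17.70). Tangency of A1 to both parallel lines with radius 23.0 puts R and Z at M ± 23.0·n: R = (-6.301, 22.12), Z = (6.301, -22.12). Equal radii place Q and W the same way about V: Q = V + 23.0·n = (55.83, 39.82), W = V − 23.0·n = (68.43, -4.422). So W.y = -4.422.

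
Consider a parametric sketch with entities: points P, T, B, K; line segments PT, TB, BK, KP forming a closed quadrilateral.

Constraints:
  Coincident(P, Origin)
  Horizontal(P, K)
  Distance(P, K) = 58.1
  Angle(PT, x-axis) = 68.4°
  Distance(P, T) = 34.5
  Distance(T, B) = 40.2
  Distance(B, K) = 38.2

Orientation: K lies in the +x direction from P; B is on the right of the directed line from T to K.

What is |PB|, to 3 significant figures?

21.9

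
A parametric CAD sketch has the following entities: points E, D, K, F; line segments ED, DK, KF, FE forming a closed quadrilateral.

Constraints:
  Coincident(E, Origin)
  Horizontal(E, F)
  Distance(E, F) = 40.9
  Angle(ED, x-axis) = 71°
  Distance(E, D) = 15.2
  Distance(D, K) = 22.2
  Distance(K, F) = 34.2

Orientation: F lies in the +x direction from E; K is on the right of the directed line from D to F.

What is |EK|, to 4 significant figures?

10.78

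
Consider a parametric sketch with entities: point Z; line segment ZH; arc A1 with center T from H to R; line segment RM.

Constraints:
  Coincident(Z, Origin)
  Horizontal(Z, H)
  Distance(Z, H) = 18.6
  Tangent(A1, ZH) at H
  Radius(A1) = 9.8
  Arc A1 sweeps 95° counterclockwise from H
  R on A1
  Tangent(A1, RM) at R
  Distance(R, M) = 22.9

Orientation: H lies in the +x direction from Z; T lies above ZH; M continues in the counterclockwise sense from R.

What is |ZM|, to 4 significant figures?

42.61

On A1, H sits at bearing -90° from T; a 95° counterclockwise sweep puts R at bearing 5°, so R = T + 9.8·(cos 5°, sin 5°) = (28.36, 10.65). A1 meets RM tangentially, so TR is at right angles to RM, so RM runs along (−sin 5°, cos 5°); with |RM| = 22.9, M = (26.37, 33.47). Then |ZM| = |M − Z| = 42.61.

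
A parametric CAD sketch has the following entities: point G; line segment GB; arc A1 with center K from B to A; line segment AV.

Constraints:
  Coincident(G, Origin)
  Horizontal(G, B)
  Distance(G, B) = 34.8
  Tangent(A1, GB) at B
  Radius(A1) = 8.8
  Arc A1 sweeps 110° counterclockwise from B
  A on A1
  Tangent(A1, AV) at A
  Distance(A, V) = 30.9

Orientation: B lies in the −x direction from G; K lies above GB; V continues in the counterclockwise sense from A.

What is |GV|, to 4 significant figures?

55.18

G is at the origin; G and B share the same y with |GB| = 34.8 and B on the −x side, so B = (-34.80, 0.000). A1 meets GB tangentially, so KB is at right angles to GB, so K = B + (0, 8.8) = (-34.80, 8.800). On A1, B sits at bearing -90° from K; a 110° counterclockwise sweep puts A at bearing 20°, so A = K + 8.8·(cos 20°, sin 20°) = (-26.53, 11.81). Tangency of A1 to AV means the radius KA is perpendicular to AV, so AV runs along (−sin 20°, cos 20°); with |AV| = 30.9, V = (-37.10, 40.85). Then |GV| = |V − G| = 55.18.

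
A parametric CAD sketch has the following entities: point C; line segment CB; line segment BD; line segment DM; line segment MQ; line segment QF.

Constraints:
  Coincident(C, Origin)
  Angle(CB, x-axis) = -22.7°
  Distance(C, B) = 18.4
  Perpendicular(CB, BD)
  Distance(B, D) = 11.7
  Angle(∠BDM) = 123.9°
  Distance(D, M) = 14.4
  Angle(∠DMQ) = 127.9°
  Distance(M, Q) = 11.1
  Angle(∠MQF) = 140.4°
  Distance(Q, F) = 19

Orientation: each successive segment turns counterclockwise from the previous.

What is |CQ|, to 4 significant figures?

16.77

∠BDM = 123.9° gives DM at 123.4° from the x-axis; with |DM| = 14.4, M = (13.56, 15.71). ∠DMQ = 127.9° gives MQ at 175.5° from the x-axis; with |MQ| = 11.1, Q = (2.497, 16.59). Then |CQ| = |Q − C| = 16.77.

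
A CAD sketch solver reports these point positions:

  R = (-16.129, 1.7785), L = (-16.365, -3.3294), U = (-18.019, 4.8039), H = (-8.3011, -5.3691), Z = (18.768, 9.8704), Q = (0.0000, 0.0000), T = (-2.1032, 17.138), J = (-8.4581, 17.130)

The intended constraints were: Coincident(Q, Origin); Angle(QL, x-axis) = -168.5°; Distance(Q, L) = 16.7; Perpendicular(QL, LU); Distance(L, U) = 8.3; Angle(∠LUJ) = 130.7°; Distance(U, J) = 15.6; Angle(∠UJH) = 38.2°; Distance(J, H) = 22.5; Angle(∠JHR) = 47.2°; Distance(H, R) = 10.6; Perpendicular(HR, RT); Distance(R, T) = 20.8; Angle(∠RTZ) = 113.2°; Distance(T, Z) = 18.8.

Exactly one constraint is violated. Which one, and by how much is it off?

Distance(T, Z) = 18.8 — off by 3.30.

Q = (0.00, 0.00) ✓; QL at -168.5° ✓; |QL| = 16.70 ✓; ∠(QL, LU) = 90.00° ✓; |LU| = 8.300 ✓; ∠LUJ = 130.7° ✓; |UJ| = 15.60 ✓; ∠UJH = 38.20° ✓; |JH| = 22.50 ✓; ∠JHR = 47.20° ✓; |HR| = 10.60 ✓; ∠(HR, RT) = 90.00° ✓; |RT| = 20.80 ✓; ∠RTZ = 113.2° ✓; |TZ| = 22.10 ✗.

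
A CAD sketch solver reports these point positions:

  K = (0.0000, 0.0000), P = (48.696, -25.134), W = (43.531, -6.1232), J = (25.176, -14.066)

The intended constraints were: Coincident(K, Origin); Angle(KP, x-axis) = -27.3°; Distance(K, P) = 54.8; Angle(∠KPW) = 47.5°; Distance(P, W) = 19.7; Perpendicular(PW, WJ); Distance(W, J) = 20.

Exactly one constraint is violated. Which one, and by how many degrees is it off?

Perpendicular(PW, WJ) — off by 8.20°.

K = (0.00, 0.00) ✓; KP at -27.30° ✓; |KP| = 54.80 ✓; ∠KPW = 47.50° ✓; |PW| = 19.70 ✓; ∠(PW, WJ) = 98.20° ✗; |WJ| = 20.00 ✓.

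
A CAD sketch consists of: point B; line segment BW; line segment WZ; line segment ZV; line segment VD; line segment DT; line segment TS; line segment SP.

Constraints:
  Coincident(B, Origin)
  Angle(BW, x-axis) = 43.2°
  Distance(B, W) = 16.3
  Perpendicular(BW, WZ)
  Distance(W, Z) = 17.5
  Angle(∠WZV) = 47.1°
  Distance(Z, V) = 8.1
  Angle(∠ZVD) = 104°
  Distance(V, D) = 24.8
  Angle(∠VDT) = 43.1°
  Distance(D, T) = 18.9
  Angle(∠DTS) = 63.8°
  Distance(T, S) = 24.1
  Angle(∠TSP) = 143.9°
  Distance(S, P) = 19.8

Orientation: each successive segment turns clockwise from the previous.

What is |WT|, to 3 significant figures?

13.7

B is at the origin; BW runs at 43.2° with length 16.3, so W = (11.9, 11.2). BW is perpendicular to WZ, so WZ runs at -46.8°; with |WZ| = 17.5, Z = (23.9, -1.60). ∠WZV = 47.1° gives ZV at -180° from the x-axis; with |ZV| = 8.1, V = (15.8, -1.64). ∠ZVD = 104.0° gives VD at 104° from the x-axis; with |VD| = 24.8, D = (9.64, 22.4). ∠VDT = 43.1° gives DT at -32.6° from the x-axis; with |DT| = 18.9, T = (25.6, 12.2). Then |WT| = |T − W| = 13.7.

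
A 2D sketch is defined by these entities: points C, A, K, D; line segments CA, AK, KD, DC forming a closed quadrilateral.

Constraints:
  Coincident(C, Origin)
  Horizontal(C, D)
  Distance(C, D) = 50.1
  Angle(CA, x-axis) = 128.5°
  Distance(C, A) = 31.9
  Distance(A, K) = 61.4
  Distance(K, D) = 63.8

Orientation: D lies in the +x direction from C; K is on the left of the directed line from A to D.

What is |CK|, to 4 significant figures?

67.68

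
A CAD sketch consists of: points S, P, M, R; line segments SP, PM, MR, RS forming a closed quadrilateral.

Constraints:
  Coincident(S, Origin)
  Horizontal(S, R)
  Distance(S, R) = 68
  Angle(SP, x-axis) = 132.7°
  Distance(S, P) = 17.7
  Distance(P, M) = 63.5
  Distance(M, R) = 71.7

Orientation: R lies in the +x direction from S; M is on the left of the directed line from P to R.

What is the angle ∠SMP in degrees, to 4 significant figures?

15.07°

Checks: |PM| = 63.50 ✓; |MR| = 71.70 ✓.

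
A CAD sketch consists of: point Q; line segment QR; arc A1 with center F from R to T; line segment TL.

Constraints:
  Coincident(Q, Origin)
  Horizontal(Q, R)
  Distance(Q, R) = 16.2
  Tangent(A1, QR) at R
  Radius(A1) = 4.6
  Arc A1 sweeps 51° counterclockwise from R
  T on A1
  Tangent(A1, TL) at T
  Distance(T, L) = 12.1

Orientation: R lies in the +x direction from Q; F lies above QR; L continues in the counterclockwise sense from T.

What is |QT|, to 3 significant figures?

19.8

Tangency of A1 to QR means the radius FR is perpendicular to QR, so F = R + (0, 4.6) = (16.2, 4.60). On A1, R sits at bearing -90° from F; a 51° counterclockwise sweep puts T at bearing -39°, so T = F + 4.6·(cos -39°, sin -39°) = (19.8, 1.71). Then |QT| = |T − Q| = 19.8.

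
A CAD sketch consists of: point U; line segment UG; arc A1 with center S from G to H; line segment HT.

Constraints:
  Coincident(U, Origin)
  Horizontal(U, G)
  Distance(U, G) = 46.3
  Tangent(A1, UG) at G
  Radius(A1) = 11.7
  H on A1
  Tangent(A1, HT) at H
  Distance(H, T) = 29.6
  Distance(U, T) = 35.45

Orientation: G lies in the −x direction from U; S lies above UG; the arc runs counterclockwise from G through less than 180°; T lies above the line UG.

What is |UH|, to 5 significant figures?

37.024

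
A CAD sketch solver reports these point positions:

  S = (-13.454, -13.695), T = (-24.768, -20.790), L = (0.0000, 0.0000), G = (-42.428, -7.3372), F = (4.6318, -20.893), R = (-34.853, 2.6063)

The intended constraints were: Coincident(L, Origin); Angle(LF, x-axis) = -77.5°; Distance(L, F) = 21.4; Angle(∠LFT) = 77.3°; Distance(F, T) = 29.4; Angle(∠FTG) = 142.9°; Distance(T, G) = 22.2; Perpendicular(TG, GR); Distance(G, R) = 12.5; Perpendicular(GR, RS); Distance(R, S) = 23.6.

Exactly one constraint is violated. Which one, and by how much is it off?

Distance(R, S) = 23.6 — off by 3.30.

L = (0.00, 0.00) ✓; LF at -77.50° ✓; |LF| = 21.40 ✓; ∠LFT = 77.30° ✓; |FT| = 29.40 ✓; ∠FTG = 142.9° ✓; |TG| = 22.20 ✓; ∠(TG, GR) = 90.00° ✓; |GR| = 12.50 ✓; ∠(GR, RS) = 90.00° ✓; |RS| = 26.90 ✗.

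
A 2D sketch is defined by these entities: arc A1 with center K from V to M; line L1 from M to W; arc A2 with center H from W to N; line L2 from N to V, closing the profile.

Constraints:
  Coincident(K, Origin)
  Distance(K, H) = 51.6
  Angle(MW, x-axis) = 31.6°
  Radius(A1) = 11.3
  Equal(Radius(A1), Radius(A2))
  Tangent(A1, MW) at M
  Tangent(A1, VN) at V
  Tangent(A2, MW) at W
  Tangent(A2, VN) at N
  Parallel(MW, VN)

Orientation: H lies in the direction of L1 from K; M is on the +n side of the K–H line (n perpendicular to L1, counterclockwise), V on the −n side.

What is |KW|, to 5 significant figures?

52.823

The slot axis is L1's direction at 31.6°, so u = (cos 31.6°, sin 31.6°) = (0.85173, 0.52399) and n = (−sin 31.6°, cos 31.6°) = (-0.52399, 0.85173). K is at the origin and H lies 51.6 along u from K, so H = 51.6·u = (43.949, 27.038). Tangency of A1 to both parallel lines with radius 11.3 puts M and V at K ± 11.3·n: M = (-5.9210, 9.6245), V = (5.9210, -9.6245). Equal radii place W and N the same way about H: W = H + 11.3·n = (38.028, 36.662), N = H − 11.3·n = (49.870, 17.413). Then |KW| = |W − K| = 52.823.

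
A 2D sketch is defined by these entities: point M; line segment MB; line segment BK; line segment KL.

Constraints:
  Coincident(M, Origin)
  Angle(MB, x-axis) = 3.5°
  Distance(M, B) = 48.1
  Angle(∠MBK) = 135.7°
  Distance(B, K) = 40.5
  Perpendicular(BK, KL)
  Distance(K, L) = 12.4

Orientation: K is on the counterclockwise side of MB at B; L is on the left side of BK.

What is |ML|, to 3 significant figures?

77.9

M is at the origin; MB runs at 3.5° with length 48.1, so B = 48.1·(cos 3.5°, sin 3.5°) = (48.0, 2.94). ∠MBK = 135.7°, so BK runs at 3.5° + (180° − 135.7°) = 47.8° from the x-axis; with |BK| = 40.5, K = B + 40.5·(cos 47.8°, sin 47.8°) = (75.2, 32.9). BK is perpendicular to KL; with |KL| = 12.4 on the left of BK, L = K + 12.4·(-0.741, 0.672) = (66.0, 41.3). Then |ML| = |L − M| = 77.9.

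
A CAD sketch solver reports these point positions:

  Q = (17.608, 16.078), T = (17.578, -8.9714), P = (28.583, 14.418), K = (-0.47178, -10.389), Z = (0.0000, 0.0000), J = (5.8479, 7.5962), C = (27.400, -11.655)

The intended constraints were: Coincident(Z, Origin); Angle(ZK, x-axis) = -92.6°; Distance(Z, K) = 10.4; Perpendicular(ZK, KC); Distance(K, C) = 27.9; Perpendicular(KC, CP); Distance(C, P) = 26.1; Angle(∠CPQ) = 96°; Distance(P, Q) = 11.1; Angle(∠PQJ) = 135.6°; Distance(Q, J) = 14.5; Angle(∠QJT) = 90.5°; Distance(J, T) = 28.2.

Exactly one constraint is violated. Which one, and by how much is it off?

Distance(J, T) = 28.2 — off by 7.90.

Z = (0.00, 0.00) ✓; ZK at -92.60° ✓; |ZK| = 10.40 ✓; ∠(ZK, KC) = 90.00° ✓; |KC| = 27.90 ✓; ∠(KC, CP) = 90.00° ✓; |CP| = 26.10 ✓; ∠CPQ = 96.00° ✓; |PQ| = 11.10 ✓; ∠PQJ = 135.6° ✓; |QJ| = 14.50 ✓; ∠QJT = 90.50° ✓; |JT| = 20.30 ✗.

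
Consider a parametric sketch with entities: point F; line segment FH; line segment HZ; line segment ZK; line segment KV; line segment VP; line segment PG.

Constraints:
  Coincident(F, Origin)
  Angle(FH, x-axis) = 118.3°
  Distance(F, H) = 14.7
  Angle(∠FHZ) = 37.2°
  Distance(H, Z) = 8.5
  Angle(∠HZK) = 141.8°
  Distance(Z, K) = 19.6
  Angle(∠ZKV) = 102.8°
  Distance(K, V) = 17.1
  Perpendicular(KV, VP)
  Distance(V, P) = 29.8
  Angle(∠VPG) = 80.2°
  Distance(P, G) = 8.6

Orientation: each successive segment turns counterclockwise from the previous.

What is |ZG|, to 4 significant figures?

15.91

The perpendicularity gives VP at right angles to KV, so VP runs at 106.5°; with |VP| = 29.8, P = (9.240, 20.88). ∠VPG = 80.2° gives PG at -153.7° from the x-axis; with |PG| = 8.6, G = (1.530, 17.07). Then |ZG| = |G − Z| = 15.91.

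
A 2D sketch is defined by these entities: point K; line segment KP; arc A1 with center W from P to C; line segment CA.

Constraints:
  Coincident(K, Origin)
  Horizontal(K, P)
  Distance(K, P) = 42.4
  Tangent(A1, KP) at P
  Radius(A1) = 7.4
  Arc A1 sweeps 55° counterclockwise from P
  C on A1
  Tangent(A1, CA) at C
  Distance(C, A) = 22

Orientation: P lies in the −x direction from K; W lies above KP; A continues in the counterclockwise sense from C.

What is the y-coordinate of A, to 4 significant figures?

21.18

On A1, P sits at bearing -90° from W; a 55° counterclockwise sweep puts C at bearing -35°, so C = W + 7.4·(cos -35°, sin -35°) = (-36.34, 3.156). The tangent condition forces WC to be normal to CA, so CA runs along (−sin -35°, cos -35°); with |CA| = 22.0, A = (-23.72, 21.18). So A.y = 21.18.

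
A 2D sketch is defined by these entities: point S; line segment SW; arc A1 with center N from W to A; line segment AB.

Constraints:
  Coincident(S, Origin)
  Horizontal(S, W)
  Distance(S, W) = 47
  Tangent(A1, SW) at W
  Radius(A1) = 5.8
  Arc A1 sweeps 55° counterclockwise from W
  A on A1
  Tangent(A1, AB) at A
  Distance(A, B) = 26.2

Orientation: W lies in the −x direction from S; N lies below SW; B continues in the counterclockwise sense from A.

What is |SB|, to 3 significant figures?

70.9

S is at the origin; S and W share the same y with |SW| = 47.0 and W on the −x side, so W = (-47.0, 0.00). A1 meets SW tangentially, so NW is at right angles to SW, so N = W + (0, -5.8) = (-47.0, -5.80). On A1, W sits at bearing 90° from N; a 55° counterclockwise sweep puts A at bearing 145°, so A = N + 5.8·(cos 145°, sin 145°) = (-51.8, -2.47). A1 meets AB tangentially, so NA is at right angles to AB, so AB runs along (−sin 145°, cos 145°); with |AB| = 26.2, B = (-66.8, -23.9). Then |SB| = |B − S| = 70.9.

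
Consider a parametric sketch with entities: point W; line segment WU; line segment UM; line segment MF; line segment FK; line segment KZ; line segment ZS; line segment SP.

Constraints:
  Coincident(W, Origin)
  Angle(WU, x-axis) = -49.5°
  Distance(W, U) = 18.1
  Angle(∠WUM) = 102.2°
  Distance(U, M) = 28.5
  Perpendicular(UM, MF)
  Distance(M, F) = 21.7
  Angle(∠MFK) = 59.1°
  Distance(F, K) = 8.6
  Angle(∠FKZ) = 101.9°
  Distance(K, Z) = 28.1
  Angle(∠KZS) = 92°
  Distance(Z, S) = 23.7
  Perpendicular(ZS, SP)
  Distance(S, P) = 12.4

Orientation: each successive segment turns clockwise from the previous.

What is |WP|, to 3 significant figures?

53.8

∠KZS = 92.0° gives ZS at -144° from the x-axis; with |ZS| = 23.7, S = (-18.4, -57.3). The perpendicularity gives SP at right angles to ZS, so SP runs at 126°; with |SP| = 12.4, P = (-25.7, -47.2). Then |WP| = |P − W| = 53.8.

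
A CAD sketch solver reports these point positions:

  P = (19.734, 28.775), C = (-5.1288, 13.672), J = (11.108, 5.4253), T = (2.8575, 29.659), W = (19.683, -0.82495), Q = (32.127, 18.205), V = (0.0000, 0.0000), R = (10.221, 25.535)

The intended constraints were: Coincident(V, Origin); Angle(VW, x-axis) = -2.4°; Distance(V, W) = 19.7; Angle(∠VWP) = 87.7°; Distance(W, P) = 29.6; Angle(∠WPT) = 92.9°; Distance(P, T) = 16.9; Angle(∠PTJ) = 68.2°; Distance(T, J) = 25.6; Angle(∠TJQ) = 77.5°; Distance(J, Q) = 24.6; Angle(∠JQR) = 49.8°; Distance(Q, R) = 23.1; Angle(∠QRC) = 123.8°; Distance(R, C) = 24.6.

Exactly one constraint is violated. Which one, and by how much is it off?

Distance(R, C) = 24.6 — off by 5.20.

V = (0.00, 0.00) ✓; VW at -2.400° ✓; |VW| = 19.70 ✓; ∠VWP = 87.70° ✓; |WP| = 29.60 ✓; ∠WPT = 92.90° ✓; |PT| = 16.90 ✓; ∠PTJ = 68.20° ✓; |TJ| = 25.60 ✓; ∠TJQ = 77.50° ✓; |JQ| = 24.60 ✓; ∠JQR = 49.80° ✓; |QR| = 23.10 ✓; ∠QRC = 123.8° ✓; |RC| = 19.40 ✗.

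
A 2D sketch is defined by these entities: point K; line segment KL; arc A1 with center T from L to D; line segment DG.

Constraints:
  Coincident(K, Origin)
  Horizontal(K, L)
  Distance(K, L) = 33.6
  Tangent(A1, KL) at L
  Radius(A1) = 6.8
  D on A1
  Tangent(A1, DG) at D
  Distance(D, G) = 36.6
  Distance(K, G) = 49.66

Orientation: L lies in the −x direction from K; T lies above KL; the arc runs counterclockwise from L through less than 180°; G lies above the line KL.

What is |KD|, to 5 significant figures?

27.572

Checks: |KL| = 33.60 ✓; |TD| = 6.800 ✓; ∠(TD, DG) = 90.00° ✓; |DG| = 36.60 ✓; |KG| = 49.66 ✓.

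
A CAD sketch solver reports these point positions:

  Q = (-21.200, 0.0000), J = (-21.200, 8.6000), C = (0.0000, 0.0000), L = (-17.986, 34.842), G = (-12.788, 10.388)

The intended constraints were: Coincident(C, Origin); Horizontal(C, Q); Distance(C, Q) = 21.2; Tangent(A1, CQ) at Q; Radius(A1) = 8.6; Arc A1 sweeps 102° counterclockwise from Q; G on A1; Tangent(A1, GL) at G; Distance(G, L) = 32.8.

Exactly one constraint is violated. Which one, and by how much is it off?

Distance(G, L) = 32.8 — off by 7.80.

C = (0.00, 0.00) ✓; C.y = 0.00, Q.y = 0.00 ✓; |CQ| = 21.20 ✓; ∠(JQ, QC) = 90.00° ✓; |JQ| = 8.600 ✓; bearing(J→G) − bearing(J→Q) = 102.0° ✓; |JG| = 8.600 ✓; ∠(JG, GL) = 90.00° ✓; |GL| = 25.00 ✗.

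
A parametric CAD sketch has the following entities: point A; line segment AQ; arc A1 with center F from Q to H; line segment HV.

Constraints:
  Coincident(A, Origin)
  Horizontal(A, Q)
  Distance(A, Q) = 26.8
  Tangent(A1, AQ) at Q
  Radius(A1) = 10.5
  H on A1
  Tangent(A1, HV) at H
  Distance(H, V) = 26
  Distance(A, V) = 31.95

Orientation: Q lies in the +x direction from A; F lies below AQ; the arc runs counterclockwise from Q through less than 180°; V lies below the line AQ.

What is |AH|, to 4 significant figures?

18.28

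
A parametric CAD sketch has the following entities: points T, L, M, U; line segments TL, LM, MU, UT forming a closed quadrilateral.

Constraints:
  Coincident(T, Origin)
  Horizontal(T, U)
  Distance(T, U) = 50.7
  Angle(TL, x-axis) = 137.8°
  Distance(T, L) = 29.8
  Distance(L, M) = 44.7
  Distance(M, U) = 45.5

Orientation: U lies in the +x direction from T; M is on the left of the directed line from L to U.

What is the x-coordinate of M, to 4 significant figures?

20.40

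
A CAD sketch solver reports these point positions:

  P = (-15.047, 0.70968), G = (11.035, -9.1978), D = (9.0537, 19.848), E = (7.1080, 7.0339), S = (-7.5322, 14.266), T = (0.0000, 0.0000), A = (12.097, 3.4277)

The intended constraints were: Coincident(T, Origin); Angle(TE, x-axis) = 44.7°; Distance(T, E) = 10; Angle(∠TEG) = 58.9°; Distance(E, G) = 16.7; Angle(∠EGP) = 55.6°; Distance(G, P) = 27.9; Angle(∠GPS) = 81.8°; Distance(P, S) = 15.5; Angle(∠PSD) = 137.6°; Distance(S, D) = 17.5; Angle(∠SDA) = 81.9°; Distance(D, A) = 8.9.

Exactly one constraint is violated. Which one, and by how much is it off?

Distance(D, A) = 8.9 — off by 7.80.

T = (0.00, 0.00) ✓; TE at 44.70° ✓; |TE| = 10.00 ✓; ∠TEG = 58.90° ✓; |EG| = 16.70 ✓; ∠EGP = 55.60° ✓; |GP| = 27.90 ✓; ∠GPS = 81.80° ✓; |PS| = 15.50 ✓; ∠PSD = 137.6° ✓; |SD| = 17.50 ✓; ∠SDA = 81.90° ✓; |DA| = 16.70 ✗.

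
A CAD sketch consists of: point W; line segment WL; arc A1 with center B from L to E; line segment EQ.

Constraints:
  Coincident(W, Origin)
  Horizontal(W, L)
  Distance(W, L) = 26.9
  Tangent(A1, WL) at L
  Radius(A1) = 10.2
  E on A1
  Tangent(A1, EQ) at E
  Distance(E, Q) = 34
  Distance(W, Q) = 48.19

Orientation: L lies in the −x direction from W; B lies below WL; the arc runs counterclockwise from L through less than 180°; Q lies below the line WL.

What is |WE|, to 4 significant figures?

38.85

Checks: |BE| = 10.20 ✓; ∠(BE, EQ) = 90.00° ✓; |EQ| = 34.00 ✓; |WQ| = 48.19 ✓.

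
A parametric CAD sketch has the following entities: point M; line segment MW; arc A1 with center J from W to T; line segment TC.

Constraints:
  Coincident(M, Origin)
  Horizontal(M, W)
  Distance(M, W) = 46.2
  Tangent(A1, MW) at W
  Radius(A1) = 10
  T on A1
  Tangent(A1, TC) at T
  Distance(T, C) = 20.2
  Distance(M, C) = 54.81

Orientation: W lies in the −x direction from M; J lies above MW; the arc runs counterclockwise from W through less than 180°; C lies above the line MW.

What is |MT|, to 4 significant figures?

39.31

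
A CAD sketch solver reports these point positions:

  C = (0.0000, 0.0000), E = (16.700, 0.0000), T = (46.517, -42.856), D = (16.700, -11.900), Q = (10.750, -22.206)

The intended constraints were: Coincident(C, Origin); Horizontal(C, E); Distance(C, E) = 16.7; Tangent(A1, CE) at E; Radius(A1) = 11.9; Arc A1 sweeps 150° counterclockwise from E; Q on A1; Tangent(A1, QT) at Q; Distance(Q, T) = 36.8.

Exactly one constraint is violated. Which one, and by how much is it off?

Distance(Q, T) = 36.8 — off by 4.50.

C = (0.00, 0.00) ✓; C.y = 0.00, E.y = 0.00 ✓; |CE| = 16.70 ✓; ∠(DE, EC) = 90.00° ✓; |DE| = 11.90 ✓; bearing(D→Q) − bearing(D→E) = 150.0° ✓; |DQ| = 11.90 ✓; ∠(DQ, QT) = 90.00° ✓; |QT| = 41.30 ✗.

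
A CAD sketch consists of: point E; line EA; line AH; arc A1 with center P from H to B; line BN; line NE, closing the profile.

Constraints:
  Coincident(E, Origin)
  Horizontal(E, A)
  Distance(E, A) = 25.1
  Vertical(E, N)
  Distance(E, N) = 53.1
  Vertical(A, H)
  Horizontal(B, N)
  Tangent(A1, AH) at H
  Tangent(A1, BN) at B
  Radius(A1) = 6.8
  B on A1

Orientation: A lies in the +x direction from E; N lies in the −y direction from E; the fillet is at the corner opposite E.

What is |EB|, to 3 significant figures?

56.2

E is at the origin; E and A share the same y with |EA| = 25.1 and A on the +x side, so A = (25.1, 0.00). EN is vertical with |EN| = 53.1 and N on the −y side, so N = (0.00, -53.1). The virtual corner opposite E is at (25.1, -53.1). Since A1 is tangent to AH there, PH ⟂ AH and the tangent condition forces PB to be normal to BN, with radius 6.8, so the center P sits 6.8 in from both sides at P = (18.3, -46.3). That places the tangent points at H = (25.1, -46.3) on AH and B = (18.3, -53.1) on BN. Then |EB| = |B − E| = 56.2.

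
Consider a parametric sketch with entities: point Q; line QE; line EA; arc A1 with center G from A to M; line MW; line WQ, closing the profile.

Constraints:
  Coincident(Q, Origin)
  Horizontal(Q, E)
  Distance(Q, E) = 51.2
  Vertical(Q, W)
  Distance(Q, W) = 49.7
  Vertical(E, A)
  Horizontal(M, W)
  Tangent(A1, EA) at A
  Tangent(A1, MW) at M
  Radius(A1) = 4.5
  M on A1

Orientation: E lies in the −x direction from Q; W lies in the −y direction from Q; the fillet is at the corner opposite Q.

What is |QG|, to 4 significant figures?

64.99

QW is vertical with |QW| = 49.7 and W on the −y side, so W = (0.000, -49.70). The virtual corner opposite Q is at (-51.20, -49.70). The tangent condition forces GA to be normal to EA and A1 meets MW tangentially, so GM is at right angles to MW, with radius 4.5, so the center G sits 4.5 in from both sides at G = (-46.70, -45.20). Then |QG| = |G − Q| = 64.99.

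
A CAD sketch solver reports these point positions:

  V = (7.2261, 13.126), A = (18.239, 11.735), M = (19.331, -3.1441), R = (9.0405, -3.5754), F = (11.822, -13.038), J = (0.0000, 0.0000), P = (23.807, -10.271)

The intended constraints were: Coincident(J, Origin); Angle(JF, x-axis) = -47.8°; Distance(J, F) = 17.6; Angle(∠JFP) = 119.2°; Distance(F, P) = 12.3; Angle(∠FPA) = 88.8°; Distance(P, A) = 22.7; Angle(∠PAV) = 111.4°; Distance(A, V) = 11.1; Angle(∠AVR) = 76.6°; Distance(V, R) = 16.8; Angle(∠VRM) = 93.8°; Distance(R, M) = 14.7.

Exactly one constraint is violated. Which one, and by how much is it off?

Distance(R, M) = 14.7 — off by 4.40.

J = (0.00, 0.00) ✓; JF at -47.80° ✓; |JF| = 17.60 ✓; ∠JFP = 119.2° ✓; |FP| = 12.30 ✓; ∠FPA = 88.80° ✓; |PA| = 22.70 ✓; ∠PAV = 111.4° ✓; |AV| = 11.10 ✓; ∠AVR = 76.60° ✓; |VR| = 16.80 ✓; ∠VRM = 93.80° ✓; |RM| = 10.30 ✗.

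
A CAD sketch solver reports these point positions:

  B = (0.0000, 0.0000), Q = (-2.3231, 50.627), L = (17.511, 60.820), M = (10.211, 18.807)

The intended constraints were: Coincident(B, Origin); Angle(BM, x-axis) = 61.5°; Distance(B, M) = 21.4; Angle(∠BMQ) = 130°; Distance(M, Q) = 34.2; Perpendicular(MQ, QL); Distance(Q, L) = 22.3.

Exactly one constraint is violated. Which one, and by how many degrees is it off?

Perpendicular(MQ, QL) — off by 5.70°.

B = (0.00, 0.00) ✓; BM at 61.50° ✓; |BM| = 21.40 ✓; ∠BMQ = 130.0° ✓; |MQ| = 34.20 ✓; ∠(MQ, QL) = 84.30° ✗; |QL| = 22.30 ✓.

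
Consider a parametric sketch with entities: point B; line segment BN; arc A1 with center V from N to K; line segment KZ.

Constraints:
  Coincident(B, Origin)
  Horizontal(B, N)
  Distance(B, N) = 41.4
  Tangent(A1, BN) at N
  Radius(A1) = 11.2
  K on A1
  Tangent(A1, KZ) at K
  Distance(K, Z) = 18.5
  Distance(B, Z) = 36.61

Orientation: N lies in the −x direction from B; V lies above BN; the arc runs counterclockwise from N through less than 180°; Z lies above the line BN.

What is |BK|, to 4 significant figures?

31.69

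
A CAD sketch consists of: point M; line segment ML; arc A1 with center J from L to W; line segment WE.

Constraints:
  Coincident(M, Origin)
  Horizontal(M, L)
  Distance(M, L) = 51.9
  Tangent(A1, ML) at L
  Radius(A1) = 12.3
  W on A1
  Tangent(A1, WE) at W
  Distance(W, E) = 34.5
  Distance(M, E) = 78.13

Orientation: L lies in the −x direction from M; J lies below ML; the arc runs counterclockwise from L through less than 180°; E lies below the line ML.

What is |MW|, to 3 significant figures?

65.5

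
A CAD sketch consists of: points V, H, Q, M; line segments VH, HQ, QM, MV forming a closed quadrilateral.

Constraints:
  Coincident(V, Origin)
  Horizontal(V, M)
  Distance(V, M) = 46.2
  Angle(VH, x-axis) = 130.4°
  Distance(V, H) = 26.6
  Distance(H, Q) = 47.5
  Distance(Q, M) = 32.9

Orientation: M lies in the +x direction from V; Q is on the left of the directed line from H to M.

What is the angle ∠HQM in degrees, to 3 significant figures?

111°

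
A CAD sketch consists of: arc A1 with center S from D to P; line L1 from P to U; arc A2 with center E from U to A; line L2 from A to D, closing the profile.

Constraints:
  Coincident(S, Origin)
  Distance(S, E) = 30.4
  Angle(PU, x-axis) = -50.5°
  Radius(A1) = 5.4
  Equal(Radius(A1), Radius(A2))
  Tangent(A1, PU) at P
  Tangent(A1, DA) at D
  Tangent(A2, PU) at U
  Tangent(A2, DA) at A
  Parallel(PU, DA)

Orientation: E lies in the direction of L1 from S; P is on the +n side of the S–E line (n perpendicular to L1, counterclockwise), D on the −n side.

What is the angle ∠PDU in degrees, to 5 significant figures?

70.442°

The slot axis is L1's direction at -50.5°, so u = (cos -50.5°, sin -50.5°) = (0.63608, -0.77162) and n = (−sin -50.5°, cos -50.5°) = (0.77162, 0.63608). S is at the origin and E lies 30.4 along u from S, so E = 30.4·u = (19.337, -23.457). Tangency of A1 to both parallel lines with radius 5.4 puts P and D at S ± 5.4·n: P = (4.1668, 3.4348), D = (-4.1668, -3.4348). Equal radii place U and A the same way about E: U = E + 5.4·n = (23.504, -20.023), A = E − 5.4·n = (15.170, -26.892). Then cos ∠PDU = DP·DU / (|DP||DU|), giving 70.442°.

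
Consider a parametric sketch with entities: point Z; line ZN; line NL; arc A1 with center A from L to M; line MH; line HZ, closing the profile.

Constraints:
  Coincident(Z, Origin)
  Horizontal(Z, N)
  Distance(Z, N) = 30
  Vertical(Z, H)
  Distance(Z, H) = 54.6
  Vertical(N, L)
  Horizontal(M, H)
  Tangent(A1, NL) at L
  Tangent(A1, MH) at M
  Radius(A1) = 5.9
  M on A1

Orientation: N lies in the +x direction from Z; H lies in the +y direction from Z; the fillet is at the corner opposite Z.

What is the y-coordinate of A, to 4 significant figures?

48.70

ZH is vertical with |ZH| = 54.6 and H on the +y side, so H = (0.000, 54.60). The virtual corner opposite Z is at (30.00, 54.60). A1 meets NL tangentially, so AL is at right angles to NL and A1 meets MH tangentially, so AM is at right angles to MH, with radius 5.9, so the center A sits 5.9 in from both sides at A = (24.10, 48.70). So A.y = 48.70.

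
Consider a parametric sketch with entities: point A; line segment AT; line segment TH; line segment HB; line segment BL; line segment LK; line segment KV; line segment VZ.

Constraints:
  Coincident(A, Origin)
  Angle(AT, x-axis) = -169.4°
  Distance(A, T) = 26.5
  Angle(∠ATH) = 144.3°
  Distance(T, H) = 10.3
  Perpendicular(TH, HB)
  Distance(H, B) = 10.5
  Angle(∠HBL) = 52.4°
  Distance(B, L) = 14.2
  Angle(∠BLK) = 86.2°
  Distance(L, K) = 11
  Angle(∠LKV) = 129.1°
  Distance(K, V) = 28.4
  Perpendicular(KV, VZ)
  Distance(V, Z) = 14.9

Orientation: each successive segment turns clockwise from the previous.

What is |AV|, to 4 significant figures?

59.92

A is at the origin; AT runs at -169.4° with length 26.5, so T = (-26.05, -4.875). ∠ATH = 144.3° gives TH at 154.9° from the x-axis; with |TH| = 10.3, H = (-35.38, -0.5055). TH ⟂ HB, so HB runs at 64.90°; with |HB| = 10.5, B = (-30.92, 9.003). ∠HBL = 52.4° gives BL at -62.70° from the x-axis; with |BL| = 14.2, L = (-24.41, -3.615). ∠BLK = 86.2° gives LK at -156.5° from the x-axis; with |LK| = 11.0, K = (-34.50, -8.002). ∠LKV = 129.1° gives KV at 152.6° from the x-axis; with |KV| = 28.4, V = (-59.71, 5.068). Then |AV| = |V − A| = 59.92.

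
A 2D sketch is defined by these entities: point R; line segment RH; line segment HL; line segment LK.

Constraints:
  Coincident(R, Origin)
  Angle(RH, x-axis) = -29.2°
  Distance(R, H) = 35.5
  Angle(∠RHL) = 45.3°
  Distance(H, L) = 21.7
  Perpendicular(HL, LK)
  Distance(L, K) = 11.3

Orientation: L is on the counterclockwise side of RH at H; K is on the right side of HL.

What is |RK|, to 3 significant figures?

36.7

∠RHL = 45.3°, so HL runs at -29.2° + (180° − 45.3°) = 105° from the x-axis; with |HL| = 21.7, L = H + 21.7·(cos 105°, sin 105°) = (25.2, 3.59). HL ⟂ LK; with |LK| = 11.3 on the right of HL, K = L + 11.3·(0.964, 0.267) = (36.1, 6.61). Then |RK| = |K − R| = 36.7.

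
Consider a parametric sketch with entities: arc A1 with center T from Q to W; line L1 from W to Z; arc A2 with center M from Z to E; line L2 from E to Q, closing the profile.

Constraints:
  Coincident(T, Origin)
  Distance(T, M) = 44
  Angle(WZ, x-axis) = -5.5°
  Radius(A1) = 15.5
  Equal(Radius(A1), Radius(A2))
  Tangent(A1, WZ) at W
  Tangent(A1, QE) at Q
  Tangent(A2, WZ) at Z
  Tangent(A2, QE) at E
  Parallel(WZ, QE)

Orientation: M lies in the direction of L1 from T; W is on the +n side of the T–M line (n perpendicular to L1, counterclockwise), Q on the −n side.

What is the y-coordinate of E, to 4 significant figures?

-19.65

Tangency of A1 to both parallel lines with radius 15.5 puts W and Q at T ± 15.5·n: W = (1.486, 15.43), Q = (-1.486, -15.43). Equal radii place Z and E the same way about M: Z = M + 15.5·n = (45.28, 11.21), E = M − 15.5·n = (42.31, -19.65). So E.y = -19.65.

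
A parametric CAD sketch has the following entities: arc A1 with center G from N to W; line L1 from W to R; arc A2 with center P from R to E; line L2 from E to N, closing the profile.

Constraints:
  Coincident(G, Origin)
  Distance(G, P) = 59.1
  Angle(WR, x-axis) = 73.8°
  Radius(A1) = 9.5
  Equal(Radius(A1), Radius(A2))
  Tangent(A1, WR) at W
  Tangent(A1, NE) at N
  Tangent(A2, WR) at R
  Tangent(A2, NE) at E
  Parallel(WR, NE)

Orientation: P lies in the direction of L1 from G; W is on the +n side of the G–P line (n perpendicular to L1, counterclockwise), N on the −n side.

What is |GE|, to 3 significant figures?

59.9

Tangency of A1 to both parallel lines with radius 9.5 puts W and N at G ± 9.5·n: W = (-9.12, 2.65), N = (9.12, -2.65). Equal radii place R and E the same way about P: R = P + 9.5·n = (7.37, 59.4), E = P − 9.5·n = (25.6, 54.1). Then |GE| = |E − G| = 59.9.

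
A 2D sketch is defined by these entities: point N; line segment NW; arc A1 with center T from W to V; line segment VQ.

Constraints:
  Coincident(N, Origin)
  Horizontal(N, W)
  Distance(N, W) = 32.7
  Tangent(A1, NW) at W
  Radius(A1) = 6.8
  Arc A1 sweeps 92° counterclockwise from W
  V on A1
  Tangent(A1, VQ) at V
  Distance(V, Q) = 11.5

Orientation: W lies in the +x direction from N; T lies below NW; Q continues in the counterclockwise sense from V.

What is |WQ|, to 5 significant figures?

19.603

N is at the origin; N and W share the same y with |NW| = 32.7 and W on the +x side, so W = (32.700, 0.0000). Tangency of A1 to NW means the radius TW is perpendicular to NW, so T = W + (0, -6.8) = (32.700, -6.8000). On A1, W sits at bearing 90° from T; a 92° counterclockwise sweep puts V at bearing 182°, so V = T + 6.8·(cos 182°, sin 182°) = (25.904, -7.0373). Since A1 is tangent to VQ there, TV ⟂ VQ, so VQ runs along (−sin 182°, cos 182°); with |VQ| = 11.5, Q = (26.305, -18.530). Then |WQ| = |Q − W| = 19.603.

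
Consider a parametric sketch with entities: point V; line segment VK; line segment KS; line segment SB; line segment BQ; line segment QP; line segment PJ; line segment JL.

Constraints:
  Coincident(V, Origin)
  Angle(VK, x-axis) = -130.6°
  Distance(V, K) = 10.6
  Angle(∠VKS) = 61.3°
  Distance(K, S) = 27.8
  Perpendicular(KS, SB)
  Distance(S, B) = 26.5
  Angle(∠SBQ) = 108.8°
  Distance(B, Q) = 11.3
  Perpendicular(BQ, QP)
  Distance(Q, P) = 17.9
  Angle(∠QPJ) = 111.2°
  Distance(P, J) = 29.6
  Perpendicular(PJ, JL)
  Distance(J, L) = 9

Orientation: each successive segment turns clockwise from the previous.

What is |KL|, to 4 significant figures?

39.81

∠QPJ = 111.2° gives PJ at 150.7° from the x-axis; with |PJ| = 29.6, J = (-24.37, 21.70). PJ is perpendicular to JL, so JL runs at 60.70°; with |JL| = 9.0, L = (-19.97, 29.55). Then |KL| = |L − K| = 39.81.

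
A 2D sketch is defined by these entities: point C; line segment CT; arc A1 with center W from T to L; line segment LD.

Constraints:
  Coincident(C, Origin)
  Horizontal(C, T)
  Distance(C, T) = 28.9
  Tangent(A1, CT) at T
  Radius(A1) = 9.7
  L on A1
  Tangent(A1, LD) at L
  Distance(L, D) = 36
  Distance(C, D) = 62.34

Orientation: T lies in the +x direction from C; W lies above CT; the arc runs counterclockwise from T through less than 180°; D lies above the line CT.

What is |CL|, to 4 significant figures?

39.28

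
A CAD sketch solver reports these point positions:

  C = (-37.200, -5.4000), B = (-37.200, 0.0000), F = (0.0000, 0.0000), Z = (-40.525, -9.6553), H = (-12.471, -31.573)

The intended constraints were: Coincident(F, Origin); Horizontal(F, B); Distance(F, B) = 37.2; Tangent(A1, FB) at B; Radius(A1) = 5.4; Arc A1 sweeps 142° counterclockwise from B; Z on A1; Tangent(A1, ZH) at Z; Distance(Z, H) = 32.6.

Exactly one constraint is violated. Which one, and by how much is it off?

Distance(Z, H) = 32.6 — off by 3.00.

F = (0.00, 0.00) ✓; F.y = 0.00, B.y = 0.00 ✓; |FB| = 37.20 ✓; ∠(CB, BF) = 90.00° ✓; |CB| = 5.400 ✓; bearing(C→Z) − bearing(C→B) = 142.0° ✓; |CZ| = 5.400 ✓; ∠(CZ, ZH) = 90.00° ✓; |ZH| = 35.60 ✗.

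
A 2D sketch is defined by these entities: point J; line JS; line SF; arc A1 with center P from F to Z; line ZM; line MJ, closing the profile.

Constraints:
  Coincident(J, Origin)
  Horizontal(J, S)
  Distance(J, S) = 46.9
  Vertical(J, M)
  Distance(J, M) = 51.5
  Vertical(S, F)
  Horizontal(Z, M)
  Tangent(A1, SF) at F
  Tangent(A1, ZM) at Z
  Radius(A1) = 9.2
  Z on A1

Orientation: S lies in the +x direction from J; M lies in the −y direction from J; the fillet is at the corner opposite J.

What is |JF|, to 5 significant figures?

63.158

J is at the origin; JS is horizontal with |JS| = 46.9 and S on the +x side, so S = (46.900, 0.0000). J and M share the same x with |JM| = 51.5 and M on the −y side, so M = (0.0000, -51.500). The virtual corner opposite J is at (46.900, -51.500). Since A1 is tangent to SF there, PF ⟂ SF and tangency of A1 to ZM means the radius PZ is perpendicular to ZM, with radius 9.2, so the center P sits 9.2 in from both sides at P = (37.700, -42.300). That places the tangent points at F = (46.900, -42.300) on SF and Z = (37.700, -51.500) on ZM. Then |JF| = |F − J| = 63.158.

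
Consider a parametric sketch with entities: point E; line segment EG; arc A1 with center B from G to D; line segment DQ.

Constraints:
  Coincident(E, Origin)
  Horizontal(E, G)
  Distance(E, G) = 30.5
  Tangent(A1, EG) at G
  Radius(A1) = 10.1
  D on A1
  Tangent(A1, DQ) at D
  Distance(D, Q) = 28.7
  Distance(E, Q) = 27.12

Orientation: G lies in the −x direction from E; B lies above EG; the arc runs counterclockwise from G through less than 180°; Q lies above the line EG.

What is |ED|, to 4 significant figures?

22.84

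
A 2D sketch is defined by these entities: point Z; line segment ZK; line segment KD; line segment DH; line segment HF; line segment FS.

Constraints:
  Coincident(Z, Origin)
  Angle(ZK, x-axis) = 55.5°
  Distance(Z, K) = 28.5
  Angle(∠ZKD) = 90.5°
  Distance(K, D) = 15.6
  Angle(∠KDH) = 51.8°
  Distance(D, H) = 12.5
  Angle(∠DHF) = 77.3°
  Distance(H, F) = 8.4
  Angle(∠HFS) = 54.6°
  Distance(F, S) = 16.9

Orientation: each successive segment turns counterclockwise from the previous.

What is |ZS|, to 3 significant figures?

32.8

Z is at the origin; ZK runs at 55.5° with length 28.5, so K = (16.1, 23.5). ∠ZKD = 90.5° gives KD at 145° from the x-axis; with |KD| = 15.6, D = (3.36, 32.4). ∠KDH = 51.8° gives DH at -86.8° from the x-axis; with |DH| = 12.5, H = (4.06, 20.0). ∠DHF = 77.3° gives HF at 15.9° from the x-axis; with |HF| = 8.4, F = (12.1, 22.3). ∠HFS = 54.6° gives FS at 141° from the x-axis; with |FS| = 16.9, S = (-1.05, 32.8). Then |ZS| = |S − Z| = 32.8.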